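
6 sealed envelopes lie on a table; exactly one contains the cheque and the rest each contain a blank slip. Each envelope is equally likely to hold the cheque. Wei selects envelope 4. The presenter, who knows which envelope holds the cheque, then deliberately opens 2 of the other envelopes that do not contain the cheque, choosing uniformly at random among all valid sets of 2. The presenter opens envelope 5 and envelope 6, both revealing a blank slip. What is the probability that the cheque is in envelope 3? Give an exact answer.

5/18

Condition on the true location of the cheque.
If it is in any of envelopes 1, 2, and 3 (prior 1/6 each): the presenter has 6 equally likely choices, so probability 1/6; weight (1/6)·(1/6) = 1/36 each.
If it is in envelope 4 (prior 1/6): the presenter has 10 equally likely choices, so probability 1/10; weight (1/6)·(1/10) = 1/60.
If it is in either of envelopes 5 and 6 (prior 1/6 each): that envelope was opened and seen not to hold the prize — ruled out; weight (1/6)·0 = 0 each.
The weights sum to 1/10.
So P(the cheque in envelope 3 | the presenter opened envelope 5 and envelope 6) = (1/36) / (1/10) = 5/18.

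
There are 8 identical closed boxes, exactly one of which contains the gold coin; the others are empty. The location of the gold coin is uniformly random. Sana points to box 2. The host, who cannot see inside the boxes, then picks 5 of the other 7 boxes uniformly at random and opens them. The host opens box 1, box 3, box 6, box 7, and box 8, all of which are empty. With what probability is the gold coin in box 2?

1/3

Because the host chose which boxes to open without knowing where the gold coin is, the choice is independent of the prize location. Learning that none of the 5 opened boxes holds the gold coin simply rules out those 5 locations and leaves the remaining 3 boxes still equally likely by symmetry.
So P(the gold coin in box 2) = 1/3.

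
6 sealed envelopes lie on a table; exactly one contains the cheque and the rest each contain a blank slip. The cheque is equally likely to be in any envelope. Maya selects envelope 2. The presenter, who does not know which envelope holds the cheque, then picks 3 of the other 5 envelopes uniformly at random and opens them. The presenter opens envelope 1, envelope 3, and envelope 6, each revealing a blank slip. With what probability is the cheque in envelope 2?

1/3

Apply Bayes' rule, conditioning on where the cheque actually is.
If it is in any of envelopes 1, 3, and 6 (prior 1/6 each): that envelope was opened and seen not to hold the prize — ruled out; weight (1/6)·0 = 0 each.
If it is in any of envelopes 2, 4, and 5 (prior 1/6 each): the presenter picks exactly this set with probability 1/10 regardless, and none is the prize; weight (1/6)·(1/10) = 1/60 each.
The weights sum to 1/20.
So P(the cheque in envelope 2 | the presenter opened envelope 1, envelope 3, and envelope 6) = (1/60) / (1/20) = 1/3.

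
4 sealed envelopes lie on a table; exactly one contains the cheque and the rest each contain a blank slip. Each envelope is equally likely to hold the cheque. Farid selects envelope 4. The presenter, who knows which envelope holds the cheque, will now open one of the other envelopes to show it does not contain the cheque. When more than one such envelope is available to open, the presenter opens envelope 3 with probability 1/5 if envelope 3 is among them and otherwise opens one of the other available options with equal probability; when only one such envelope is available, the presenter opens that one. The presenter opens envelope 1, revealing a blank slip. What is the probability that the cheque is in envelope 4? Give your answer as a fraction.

4/17

Condition on the true location of the cheque.
If it is in envelope 1 (prior 1/4): the presenter opened envelope 1, so this case is ruled out; weight (1/4)·0 = 0.
If it is in envelope 2 (prior 1/4): envelope 3 is available but not opened, probability 4/5; weight (1/4)·(4/5) = 1/5.
If it is in envelope 3 (prior 1/4): envelope 3 holds the prize so is unavailable; the presenter chooses uniformly among the 2 others, probability 1/2; weight (1/4)·(1/2) = 1/8.
If it is in envelope 4 (prior 1/4): envelope 3 is available but not opened; envelope 1 gets probability (1 − 1/5)/2 = 2/5; weight (1/4)·(2/5) = 1/10.
The weights sum to 17/40.
So P(the cheque in envelope 4 | the presenter opened envelope 1) = (1/10) / (17/40) = 4/17.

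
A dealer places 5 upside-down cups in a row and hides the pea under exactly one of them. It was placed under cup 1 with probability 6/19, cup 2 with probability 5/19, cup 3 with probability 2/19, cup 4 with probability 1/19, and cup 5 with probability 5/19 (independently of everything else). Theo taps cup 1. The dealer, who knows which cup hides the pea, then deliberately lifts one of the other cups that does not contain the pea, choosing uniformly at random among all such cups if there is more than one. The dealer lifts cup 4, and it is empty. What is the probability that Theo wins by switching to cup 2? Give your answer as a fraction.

Condition on the true location of the pea.
If it is under cup 1 (prior 6/19): the dealer has 4 equally likely choices, so probability 1/4; weight (6/19)·(1/4) = 3/38.
If it is under either of cups 2 and 5 (prior 5/19 each): the dealer has 3 equally likely choices, so probability 1/3; weight (5/19)·(1/3) = 5/57 each.
If it is under cup 3 (prior 2/19): the dealer has 3 equally likely choices, so probability 1/3; weight (2/19)·(1/3) = 2/57.
If it is under cup 4 (prior 1/19): the dealer opened cup 4, so this case is ruled out; weight (1/19)·0 = 0.
The weights sum to 11/38.
So P(the pea under cup 2 | the dealer opened cup 4) = (5/57) / (11/38) = 10/33.

10/33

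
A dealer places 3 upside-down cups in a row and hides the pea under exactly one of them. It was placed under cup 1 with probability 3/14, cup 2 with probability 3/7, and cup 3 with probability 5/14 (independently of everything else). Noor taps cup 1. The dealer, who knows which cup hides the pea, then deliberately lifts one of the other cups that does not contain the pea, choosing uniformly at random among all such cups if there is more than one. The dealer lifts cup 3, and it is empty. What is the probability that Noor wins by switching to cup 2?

Apply Bayes' rule, conditioning on where the pea actually is.
If it is under cup 1 (prior 3/14): the dealer has 2 equally likely choices, so probability 1/2; weight (3/14)·(1/2) = 3/28.
If it is under cup 2 (prior 3/7): the dealer has no choice, probability 1; weight (3/7)·1 = 3/7.
If it is under cup 3 (prior 5/14): the dealer opened cup 3, so this case is ruled out; weight (5/14)·0 = 0.
The weights sum to 15/28.
So P(the pea under cup 2 | the dealer opened cup 3) = (3/7) / (15/28) = 4/5.

4/5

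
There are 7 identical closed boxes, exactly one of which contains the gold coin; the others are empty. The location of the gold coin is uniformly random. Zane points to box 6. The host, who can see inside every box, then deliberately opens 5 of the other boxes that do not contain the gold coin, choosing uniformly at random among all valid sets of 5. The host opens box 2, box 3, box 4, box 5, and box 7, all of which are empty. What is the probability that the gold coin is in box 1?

6/7

Consider each possible location of the gold coin in turn.
If it is in box 1 (prior 1/7): the host has no choice, probability 1; weight (1/7)·1 = 1/7.
If it is in any of boxes 2, 3, 4, 5, and 7 (prior 1/7 each): that box was opened and seen not to hold the prize — ruled out; weight (1/7)·0 = 0 each.
If it is in box 6 (prior 1/7): the host has 6 equally likely choices, so probability 1/6; weight (1/7)·(1/6) = 1/42.
The weights sum to 1/6.
So P(the gold coin in box 1 | the host opened box 2, box 3, box 4, box 5, and box 7) = (1/7) / (1/6) = 6/7.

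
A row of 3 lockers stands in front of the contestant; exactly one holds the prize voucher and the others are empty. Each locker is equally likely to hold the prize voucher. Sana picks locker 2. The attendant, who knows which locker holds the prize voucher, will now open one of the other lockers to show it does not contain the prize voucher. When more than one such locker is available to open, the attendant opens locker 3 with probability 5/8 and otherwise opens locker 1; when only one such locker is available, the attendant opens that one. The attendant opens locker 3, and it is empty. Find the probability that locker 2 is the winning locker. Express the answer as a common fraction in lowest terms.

Apply Bayes' rule, conditioning on where the prize voucher actually is.
If it is in locker 1 (prior 1/3): only locker 3 is available, probability 1; weight (1/3)·1 = 1/3.
If it is in locker 2 (prior 1/3): locker 3 is available, opened with probability 5/8; weight (1/3)·(5/8) = 5/24.
If it is in locker 3 (prior 1/3): the attendant opened locker 3, so this case is ruled out; weight (1/3)·0 = 0.
The weights sum to 13/24.
So P(the prize voucher in locker 2 | the attendant opened locker 3) = (5/24) / (13/24) = 5/13.

5/13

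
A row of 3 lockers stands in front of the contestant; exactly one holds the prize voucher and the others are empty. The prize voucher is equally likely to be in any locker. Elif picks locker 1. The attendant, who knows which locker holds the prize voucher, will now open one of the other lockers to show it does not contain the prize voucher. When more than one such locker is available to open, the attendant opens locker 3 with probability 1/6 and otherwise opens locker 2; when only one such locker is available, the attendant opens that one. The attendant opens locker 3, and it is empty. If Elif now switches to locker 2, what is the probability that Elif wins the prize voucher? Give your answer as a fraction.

Condition on the true location of the prize voucher.
If it is in locker 1 (prior 1/3): locker 3 is available, opened with probability 1/6; weight (1/3)·(1/6) = 1/18.
If it is in locker 2 (prior 1/3): only locker 3 is available, probability 1; weight (1/3)·1 = 1/3.
If it is in locker 3 (prior 1/3): the attendant opened locker 3, so this case is ruled out; weight (1/3)·0 = 0.
The weights sum to 7/18.
So P(the prize voucher in locker 2 | the attendant opened locker 3) = (1/3) / (7/18) = 6/7.

6/7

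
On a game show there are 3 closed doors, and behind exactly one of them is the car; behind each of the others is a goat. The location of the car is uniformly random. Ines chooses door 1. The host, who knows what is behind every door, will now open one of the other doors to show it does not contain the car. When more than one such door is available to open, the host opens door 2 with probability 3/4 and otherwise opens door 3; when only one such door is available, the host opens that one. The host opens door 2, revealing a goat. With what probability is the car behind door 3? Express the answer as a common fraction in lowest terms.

4/7

Condition on the true location of the car.
If it is behind door 1 (prior 1/3): door 2 is available, opened with probability 3/4; weight (1/3)·(3/4) = 1/4.
If it is behind door 2 (prior 1/3): the host opened door 2, so this case is ruled out; weight (1/3)·0 = 0.
If it is behind door 3 (prior 1/3): only door 2 is available, probability 1; weight (1/3)·1 = 1/3.
The weights sum to 7/12.
So P(the car behind door 3 | the host opened door 2) = (1/3) / (7/12) = 4/7.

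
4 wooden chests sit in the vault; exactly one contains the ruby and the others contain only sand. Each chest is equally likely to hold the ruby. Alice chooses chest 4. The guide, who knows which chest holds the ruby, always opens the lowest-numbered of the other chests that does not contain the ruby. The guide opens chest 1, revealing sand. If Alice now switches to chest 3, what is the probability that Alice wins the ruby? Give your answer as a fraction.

1/3

Consider each possible location of the ruby in turn.
If it is in chest 1 (prior 1/4): the guide opened chest 1, so this case is ruled out; weight (1/4)·0 = 0.
If it is in any of chests 2, 3, and 4 (prior 1/4 each): chest 1 is the lowest-numbered option available, probability 1; weight (1/4)·1 = 1/4 each.
The weights sum to 3/4.
So P(the ruby in chest 3 | the guide opened chest 1) = (1/4) / (3/4) = 1/3.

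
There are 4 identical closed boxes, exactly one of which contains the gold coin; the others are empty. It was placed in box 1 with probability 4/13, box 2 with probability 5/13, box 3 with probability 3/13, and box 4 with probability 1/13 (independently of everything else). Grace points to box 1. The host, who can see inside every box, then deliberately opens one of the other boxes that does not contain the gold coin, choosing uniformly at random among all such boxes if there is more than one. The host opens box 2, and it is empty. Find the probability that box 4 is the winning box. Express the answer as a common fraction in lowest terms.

Condition on the true location of the gold coin.
If it is in box 1 (prior 4/13): the host has 3 equally likely choices, so probability 1/3; weight (4/13)·(1/3) = 4/39.
If it is in box 2 (prior 5/13): the host opened box 2, so this case is ruled out; weight (5/13)·0 = 0.
If it is in box 3 (prior 3/13): the host has 2 equally likely choices, so probability 1/2; weight (3/13)·(1/2) = 3/26.
If it is in box 4 (prior 1/13): the host has 2 equally likely choices, so probability 1/2; weight (1/13)·(1/2) = 1/26.
The weights sum to 10/39.
So P(the gold coin in box 4 | the host opened box 2) = (1/26) / (10/39) = 3/20.

3/20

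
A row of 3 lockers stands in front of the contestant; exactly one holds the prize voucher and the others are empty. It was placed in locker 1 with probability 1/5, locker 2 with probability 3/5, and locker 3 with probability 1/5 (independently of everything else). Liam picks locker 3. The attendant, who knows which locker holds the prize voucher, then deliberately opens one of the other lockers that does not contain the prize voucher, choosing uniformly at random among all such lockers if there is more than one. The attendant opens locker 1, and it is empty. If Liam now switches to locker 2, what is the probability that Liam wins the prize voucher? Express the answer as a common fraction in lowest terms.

Apply Bayes' rule, conditioning on where the prize voucher actually is.
If it is in locker 1 (prior 1/5): the attendant opened locker 1, so this case is ruled out; weight (1/5)·0 = 0.
If it is in locker 2 (prior 3/5): the attendant has no choice, probability 1; weight (3/5)·1 = 3/5.
If it is in locker 3 (prior 1/5): the attendant has 2 equally likely choices, so probability 1/2; weight (1/5)·(1/2) = 1/10.
The weights sum to 7/10.
So P(the prize voucher in locker 2 | the attendant opened locker 1) = (3/5) / (7/10) = 6/7.

6/7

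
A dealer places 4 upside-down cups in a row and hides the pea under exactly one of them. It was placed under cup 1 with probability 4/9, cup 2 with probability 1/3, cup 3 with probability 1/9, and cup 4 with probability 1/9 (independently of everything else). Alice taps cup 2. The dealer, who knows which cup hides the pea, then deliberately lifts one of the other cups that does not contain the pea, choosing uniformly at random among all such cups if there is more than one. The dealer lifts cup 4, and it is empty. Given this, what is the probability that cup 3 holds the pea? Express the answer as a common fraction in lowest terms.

Consider each possible location of the pea in turn.
If it is under cup 1 (prior 4/9): the dealer has 2 equally likely choices, so probability 1/2; weight (4/9)·(1/2) = 2/9.
If it is under cup 2 (prior 1/3): the dealer has 3 equally likely choices, so probability 1/3; weight (1/3)·(1/3) = 1/9.
If it is under cup 3 (prior 1/9): the dealer has 2 equally likely choices, so probability 1/2; weight (1/9)·(1/2) = 1/18.
If it is under cup 4 (prior 1/9): the dealer opened cup 4, so this case is ruled out; weight (1/9)·0 = 0.
The weights sum to 7/18.
So P(the pea under cup 3 | the dealer opened cup 4) = (1/18) / (7/18) = 1/7.

1/7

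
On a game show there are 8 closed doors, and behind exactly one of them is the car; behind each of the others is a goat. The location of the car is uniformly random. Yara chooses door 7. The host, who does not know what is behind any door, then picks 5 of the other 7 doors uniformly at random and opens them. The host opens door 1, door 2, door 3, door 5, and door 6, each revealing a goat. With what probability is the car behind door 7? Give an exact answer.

1/3

Because the host chose which doors to open without knowing where the car is, the choice is independent of the prize location. Learning that none of the 5 opened doors holds the car simply rules out those 5 locations and leaves the remaining 3 doors still equally likely by symmetry.
So P(the car behind door 7) = 1/3.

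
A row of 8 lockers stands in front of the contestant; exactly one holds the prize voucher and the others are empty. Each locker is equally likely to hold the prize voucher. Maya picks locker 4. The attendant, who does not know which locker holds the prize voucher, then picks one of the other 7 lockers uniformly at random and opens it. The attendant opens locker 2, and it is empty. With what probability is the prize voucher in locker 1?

1/7

Condition on the true location of the prize voucher.
If it is in any of lockers 1, 3, 4, 5, 6, 7, and 8 (prior 1/8 each): the attendant picks locker 2 with probability 1/7 regardless, and it is not the prize; weight (1/8)·(1/7) = 1/56 each.
If it is in locker 2 (prior 1/8): the attendant opened locker 2, so this case is ruled out; weight (1/8)·0 = 0.
The weights sum to 1/8.
So P(the prize voucher in locker 1 | the attendant opened locker 2) = (1/56) / (1/8) = 1/7.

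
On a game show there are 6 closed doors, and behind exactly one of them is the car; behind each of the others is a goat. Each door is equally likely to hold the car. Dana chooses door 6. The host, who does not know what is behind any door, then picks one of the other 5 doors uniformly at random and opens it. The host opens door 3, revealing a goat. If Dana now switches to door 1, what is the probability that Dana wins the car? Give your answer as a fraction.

1/5

Because the host chose which door to open without knowing where the car is, the choice is independent of the prize location. Learning that door 3 does not hold the car simply rules out that one location and leaves the remaining 5 doors still equally likely by symmetry.
So P(the car behind door 1) = 1/5.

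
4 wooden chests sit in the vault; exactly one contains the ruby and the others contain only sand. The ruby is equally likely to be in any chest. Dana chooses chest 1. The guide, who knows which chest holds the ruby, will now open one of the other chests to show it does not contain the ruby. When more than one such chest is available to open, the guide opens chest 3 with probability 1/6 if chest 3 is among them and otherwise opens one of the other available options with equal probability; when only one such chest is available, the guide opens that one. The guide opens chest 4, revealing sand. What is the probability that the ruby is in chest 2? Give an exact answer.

Consider each possible location of the ruby in turn.
If it is in chest 1 (prior 1/4): chest 3 is available but not opened; chest 4 gets probability (1 − 1/6)/2 = 5/12; weight (1/4)·(5/12) = 5/48.
If it is in chest 2 (prior 1/4): chest 3 is available but not opened, probability 5/6; weight (1/4)·(5/6) = 5/24.
If it is in chest 3 (prior 1/4): chest 3 holds the prize so is unavailable; the guide chooses uniformly among the 2 others, probability 1/2; weight (1/4)·(1/2) = 1/8.
If it is in chest 4 (prior 1/4): the guide opened chest 4, so this case is ruled out; weight (1/4)·0 = 0.
The weights sum to 7/16.
So P(the ruby in chest 2 | the guide opened chest 4) = (5/24) / (7/16) = 10/21.

10/21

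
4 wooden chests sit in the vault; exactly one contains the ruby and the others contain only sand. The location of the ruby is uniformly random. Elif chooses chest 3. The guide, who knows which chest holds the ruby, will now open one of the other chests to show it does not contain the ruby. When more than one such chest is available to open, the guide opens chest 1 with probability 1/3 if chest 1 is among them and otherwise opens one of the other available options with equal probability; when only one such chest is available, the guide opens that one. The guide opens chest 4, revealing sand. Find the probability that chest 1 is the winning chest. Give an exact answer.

Condition on the true location of the ruby.
If it is in chest 1 (prior 1/4): chest 1 holds the prize so is unavailable; the guide chooses uniformly among the 2 others, probability 1/2; weight (1/4)·(1/2) = 1/8.
If it is in chest 2 (prior 1/4): chest 1 is available but not opened, probability 2/3; weight (1/4)·(2/3) = 1/6.
If it is in chest 3 (prior 1/4): chest 1 is available but not opened; chest 4 gets probability (1 − 1/3)/2 = 1/3; weight (1/4)·(1/3) = 1/12.
If it is in chest 4 (prior 1/4): the guide opened chest 4, so this case is ruled out; weight (1/4)·0 = 0.
The weights sum to 3/8.
So P(the ruby in chest 1 | the guide opened chest 4) = (1/8) / (3/8) = 1/3.

1/3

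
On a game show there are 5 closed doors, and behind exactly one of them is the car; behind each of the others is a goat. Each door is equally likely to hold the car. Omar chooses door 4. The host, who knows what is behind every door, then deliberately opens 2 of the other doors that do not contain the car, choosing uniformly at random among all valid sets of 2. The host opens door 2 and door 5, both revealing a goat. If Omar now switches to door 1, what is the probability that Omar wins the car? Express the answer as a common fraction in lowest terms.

Condition on the true location of the car.
If it is behind either of doors 1 and 3 (prior 1/5 each): the host has 3 equally likely choices, so probability 1/3; weight (1/5)·(1/3) = 1/15 each.
If it is behind either of doors 2 and 5 (prior 1/5 each): that door was opened and seen not to hold the prize — ruled out; weight (1/5)·0 = 0 each.
If it is behind door 4 (prior 1/5): the host has 6 equally likely choices, so probability 1/6; weight (1/5)·(1/6) = 1/30.
The weights sum to 1/6.
So P(the car behind door 1 | the host opened door 2 and door 5) = (1/15) / (1/6) = 2/5.

2/5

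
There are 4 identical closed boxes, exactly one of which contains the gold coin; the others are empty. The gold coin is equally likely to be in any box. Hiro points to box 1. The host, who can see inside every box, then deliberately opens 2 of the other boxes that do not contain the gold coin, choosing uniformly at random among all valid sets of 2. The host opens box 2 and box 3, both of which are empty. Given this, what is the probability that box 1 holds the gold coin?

1/4

Apply Bayes' rule, conditioning on where the gold coin actually is.
If it is in box 1 (prior 1/4): the host has 3 equally likely choices, so probability 1/3; weight (1/4)·(1/3) = 1/12.
If it is in either of boxes 2 and 3 (prior 1/4 each): that box was opened and seen not to hold the prize — ruled out; weight (1/4)·0 = 0 each.
If it is in box 4 (prior 1/4): the host has no choice, probability 1; weight (1/4)·1 = 1/4.
The weights sum to 1/3.
So P(the gold coin in box 1 | the host opened box 2 and box 3) = (1/12) / (1/3) = 1/4.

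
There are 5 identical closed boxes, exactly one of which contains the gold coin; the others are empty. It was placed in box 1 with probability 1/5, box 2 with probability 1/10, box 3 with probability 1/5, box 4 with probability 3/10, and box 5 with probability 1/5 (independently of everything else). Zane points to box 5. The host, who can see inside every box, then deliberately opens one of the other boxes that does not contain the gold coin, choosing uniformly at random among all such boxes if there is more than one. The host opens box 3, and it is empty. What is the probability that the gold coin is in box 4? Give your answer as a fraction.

Condition on the true location of the gold coin.
If it is in box 1 (prior 1/5): the host has 3 equally likely choices, so probability 1/3; weight (1/5)·(1/3) = 1/15.
If it is in box 2 (prior 1/10): the host has 3 equally likely choices, so probability 1/3; weight (1/10)·(1/3) = 1/30.
If it is in box 3 (prior 1/5): the host opened box 3, so this case is ruled out; weight (1/5)·0 = 0.
If it is in box 4 (prior 3/10): the host has 3 equally likely choices, so probability 1/3; weight (3/10)·(1/3) = 1/10.
If it is in box 5 (prior 1/5): the host has 4 equally likely choices, so probability 1/4; weight (1/5)·(1/4) = 1/20.
The weights sum to 1/4.
So P(the gold coin in box 4 | the host opened box 3) = (1/10) / (1/4) = 2/5.

2/5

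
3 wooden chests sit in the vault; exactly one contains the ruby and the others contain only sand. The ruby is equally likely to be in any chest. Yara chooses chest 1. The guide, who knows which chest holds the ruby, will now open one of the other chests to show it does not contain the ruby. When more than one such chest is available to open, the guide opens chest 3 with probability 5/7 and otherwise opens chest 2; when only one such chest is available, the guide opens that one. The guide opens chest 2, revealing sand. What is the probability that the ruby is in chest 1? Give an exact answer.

2/9

Consider each possible location of the ruby in turn.
If it is in chest 1 (prior 1/3): chest 3 is available but not opened, probability 2/7; weight (1/3)·(2/7) = 2/21.
If it is in chest 2 (prior 1/3): the guide opened chest 2, so this case is ruled out; weight (1/3)·0 = 0.
If it is in chest 3 (prior 1/3): only chest 2 is available, probability 1; weight (1/3)·1 = 1/3.
The weights sum to 3/7.
So P(the ruby in chest 1 | the guide opened chest 2) = (2/21) / (3/7) = 2/9.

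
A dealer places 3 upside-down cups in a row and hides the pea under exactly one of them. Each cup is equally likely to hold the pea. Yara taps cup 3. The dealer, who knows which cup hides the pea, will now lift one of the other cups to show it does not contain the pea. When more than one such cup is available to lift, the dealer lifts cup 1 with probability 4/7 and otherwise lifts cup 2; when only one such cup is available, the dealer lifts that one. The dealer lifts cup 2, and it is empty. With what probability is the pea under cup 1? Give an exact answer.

Consider each possible location of the pea in turn.
If it is under cup 1 (prior 1/3): only cup 2 is available, probability 1; weight (1/3)·1 = 1/3.
If it is under cup 2 (prior 1/3): the dealer opened cup 2, so this case is ruled out; weight (1/3)·0 = 0.
If it is under cup 3 (prior 1/3): cup 1 is available but not opened, probability 3/7; weight (1/3)·(3/7) = 1/7.
The weights sum to 10/21.
So P(the pea under cup 1 | the dealer opened cup 2) = (1/3) / (10/21) = 7/10.

7/10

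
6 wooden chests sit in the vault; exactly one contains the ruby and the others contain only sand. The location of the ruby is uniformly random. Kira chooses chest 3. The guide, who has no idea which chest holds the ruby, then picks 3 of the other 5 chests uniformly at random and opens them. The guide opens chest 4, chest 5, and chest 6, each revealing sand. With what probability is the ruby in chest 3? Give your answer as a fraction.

1/3

Apply Bayes' rule, conditioning on where the ruby actually is.
If it is in any of chests 1, 2, and 3 (prior 1/6 each): the guide picks exactly this set with probability 1/10 regardless, and none is the prize; weight (1/6)·(1/10) = 1/60 each.
If it is in any of chests 4, 5, and 6 (prior 1/6 each): that chest was opened and seen not to hold the prize — ruled out; weight (1/6)·0 = 0 each.
The weights sum to 1/20.
So P(the ruby in chest 3 | the guide opened chest 4, chest 5, and chest 6) = (1/60) / (1/20) = 1/3.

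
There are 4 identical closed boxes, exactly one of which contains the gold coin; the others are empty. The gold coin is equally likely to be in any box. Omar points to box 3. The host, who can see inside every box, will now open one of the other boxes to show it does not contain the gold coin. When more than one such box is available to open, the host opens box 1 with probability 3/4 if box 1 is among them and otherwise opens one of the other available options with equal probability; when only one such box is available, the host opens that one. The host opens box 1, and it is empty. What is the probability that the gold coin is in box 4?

1/3

Apply Bayes' rule, conditioning on where the gold coin actually is.
If it is in box 1 (prior 1/4): the host opened box 1, so this case is ruled out; weight (1/4)·0 = 0.
If it is in any of boxes 2, 3, and 4 (prior 1/4 each): box 1 is available, opened with probability 3/4; weight (1/4)·(3/4) = 3/16 each.
The weights sum to 9/16.
So P(the gold coin in box 4 | the host opened box 1) = (3/16) / (9/16) = 1/3.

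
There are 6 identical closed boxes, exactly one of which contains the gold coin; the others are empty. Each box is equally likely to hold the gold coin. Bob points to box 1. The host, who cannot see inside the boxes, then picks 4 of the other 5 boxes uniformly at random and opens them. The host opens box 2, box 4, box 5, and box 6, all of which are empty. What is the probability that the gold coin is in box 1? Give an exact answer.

Condition on the true location of the gold coin.
If it is in either of boxes 1 and 3 (prior 1/6 each): the host picks exactly this set with probability 1/5 regardless, and none is the prize; weight (1/6)·(1/5) = 1/30 each.
If it is in any of boxes 2, 4, 5, and 6 (prior 1/6 each): that box was opened and seen not to hold the prize — ruled out; weight (1/6)·0 = 0 each.
The weights sum to 1/15.
So P(the gold coin in box 1 | the host opened box 2, box 4, box 5, and box 6) = (1/30) / (1/15) = 1/2.

1/2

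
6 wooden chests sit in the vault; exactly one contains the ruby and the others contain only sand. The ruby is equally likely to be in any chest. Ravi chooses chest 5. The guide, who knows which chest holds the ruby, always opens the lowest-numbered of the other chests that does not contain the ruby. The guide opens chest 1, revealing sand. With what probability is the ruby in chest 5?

Consider each possible location of the ruby in turn.
If it is in chest 1 (prior 1/6): the guide opened chest 1, so this case is ruled out; weight (1/6)·0 = 0.
If it is in any of chests 2, 3, 4, 5, and 6 (prior 1/6 each): chest 1 is the lowest-numbered option available, probability 1; weight (1/6)·1 = 1/6 each.
The weights sum to 5/6.
So P(the ruby in chest 5 | the guide opened chest 1) = (1/6) / (5/6) = 1/5.

1/5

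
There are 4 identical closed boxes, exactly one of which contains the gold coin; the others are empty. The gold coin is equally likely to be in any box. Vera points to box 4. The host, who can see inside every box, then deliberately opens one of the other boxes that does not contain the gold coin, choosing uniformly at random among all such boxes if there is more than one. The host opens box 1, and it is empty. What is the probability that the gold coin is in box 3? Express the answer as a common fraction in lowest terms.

Apply Bayes' rule, conditioning on where the gold coin actually is.
If it is in box 1 (prior 1/4): the host opened box 1, so this case is ruled out; weight (1/4)·0 = 0.
If it is in either of boxes 2 and 3 (prior 1/4 each): the host has 2 equally likely choices, so probability 1/2; weight (1/4)·(1/2) = 1/8 each.
If it is in box 4 (prior 1/4): the host has 3 equally likely choices, so probability 1/3; weight (1/4)·(1/3) = 1/12.
The weights sum to 1/3.
So P(the gold coin in box 3 | the host opened box 1) = (1/8) / (1/3) = 3/8.

3/8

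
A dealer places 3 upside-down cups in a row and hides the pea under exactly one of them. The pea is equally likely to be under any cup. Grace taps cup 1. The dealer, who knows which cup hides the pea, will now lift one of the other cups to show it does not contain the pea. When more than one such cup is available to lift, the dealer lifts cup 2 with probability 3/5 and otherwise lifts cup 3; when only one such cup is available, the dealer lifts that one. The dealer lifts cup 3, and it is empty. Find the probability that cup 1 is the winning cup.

2/7

Consider each possible location of the pea in turn.
If it is under cup 1 (prior 1/3): cup 2 is available but not opened, probability 2/5; weight (1/3)·(2/5) = 2/15.
If it is under cup 2 (prior 1/3): only cup 3 is available, probability 1; weight (1/3)·1 = 1/3.
If it is under cup 3 (prior 1/3): the dealer opened cup 3, so this case is ruled out; weight (1/3)·0 = 0.
The weights sum to 7/15.
So P(the pea under cup 1 | the dealer opened cup 3) = (2/15) / (7/15) = 2/7.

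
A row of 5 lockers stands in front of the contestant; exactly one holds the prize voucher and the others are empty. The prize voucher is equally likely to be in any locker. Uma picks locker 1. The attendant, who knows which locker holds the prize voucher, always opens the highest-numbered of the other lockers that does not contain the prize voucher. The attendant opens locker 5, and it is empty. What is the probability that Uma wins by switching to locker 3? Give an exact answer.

Condition on the true location of the prize voucher.
If it is in any of lockers 1, 2, 3, and 4 (prior 1/5 each): locker 5 is the highest-numbered option available, probability 1; weight (1/5)·1 = 1/5 each.
If it is in locker 5 (prior 1/5): the attendant opened locker 5, so this case is ruled out; weight (1/5)·0 = 0.
The weights sum to 4/5.
So P(the prize voucher in locker 3 | the attendant opened locker 5) = (1/5) / (4/5) = 1/4.

1/4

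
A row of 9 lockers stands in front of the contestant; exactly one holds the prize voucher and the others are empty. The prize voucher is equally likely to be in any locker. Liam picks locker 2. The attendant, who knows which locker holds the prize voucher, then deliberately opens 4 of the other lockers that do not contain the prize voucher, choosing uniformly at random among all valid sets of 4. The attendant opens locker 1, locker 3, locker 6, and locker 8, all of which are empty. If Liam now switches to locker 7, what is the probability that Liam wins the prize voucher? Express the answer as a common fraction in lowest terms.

Consider each possible location of the prize voucher in turn.
If it is in any of lockers 1, 3, 6, and 8 (prior 1/9 each): that locker was opened and seen not to hold the prize — ruled out; weight (1/9)·0 = 0 each.
If it is in locker 2 (prior 1/9): the attendant has 70 equally likely choices, so probability 1/70; weight (1/9)·(1/70) = 1/630.
If it is in any of lockers 4, 5, 7, and 9 (prior 1/9 each): the attendant has 35 equally likely choices, so probability 1/35; weight (1/9)·(1/35) = 1/315 each.
The weights sum to 1/70.
So P(the prize voucher in locker 7 | the attendant opened locker 1, locker 3, locker 6, and locker 8) = (1/315) / (1/70) = 2/9.

2/9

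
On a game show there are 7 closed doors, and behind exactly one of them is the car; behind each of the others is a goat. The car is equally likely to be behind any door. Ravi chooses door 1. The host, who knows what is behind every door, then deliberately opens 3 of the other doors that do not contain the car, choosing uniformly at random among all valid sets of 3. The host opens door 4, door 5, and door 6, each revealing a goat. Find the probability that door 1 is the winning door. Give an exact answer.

1/7

Condition on the true location of the car.
If it is behind door 1 (prior 1/7): the host has 20 equally likely choices, so probability 1/20; weight (1/7)·(1/20) = 1/140.
If it is behind any of doors 2, 3, and 7 (prior 1/7 each): the host has 10 equally likely choices, so probability 1/10; weight (1/7)·(1/10) = 1/70 each.
If it is behind any of doors 4, 5, and 6 (prior 1/7 each): that door was opened and seen not to hold the prize — ruled out; weight (1/7)·0 = 0 each.
The weights sum to 1/20.
So P(the car behind door 1 | the host opened door 4, door 5, and door 6) = (1/140) / (1/20) = 1/7.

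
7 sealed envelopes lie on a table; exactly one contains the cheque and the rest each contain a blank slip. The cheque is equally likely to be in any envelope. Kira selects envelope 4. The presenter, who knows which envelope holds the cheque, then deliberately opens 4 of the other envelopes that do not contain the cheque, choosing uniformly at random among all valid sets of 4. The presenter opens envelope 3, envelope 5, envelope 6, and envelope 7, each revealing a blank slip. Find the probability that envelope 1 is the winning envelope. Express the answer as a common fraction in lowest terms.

3/7

Apply Bayes' rule, conditioning on where the cheque actually is.
If it is in either of envelopes 1 and 2 (prior 1/7 each): the presenter has 5 equally likely choices, so probability 1/5; weight (1/7)·(1/5) = 1/35 each.
If it is in any of envelopes 3, 5, 6, and 7 (prior 1/7 each): that envelope was opened and seen not to hold the prize — ruled out; weight (1/7)·0 = 0 each.
If it is in envelope 4 (prior 1/7): the presenter has 15 equally likely choices, so probability 1/15; weight (1/7)·(1/15) = 1/105.
The weights sum to 1/15.
So P(the cheque in envelope 1 | the presenter opened envelope 3, envelope 5, envelope 6, and envelope 7) = (1/35) / (1/15) = 3/7.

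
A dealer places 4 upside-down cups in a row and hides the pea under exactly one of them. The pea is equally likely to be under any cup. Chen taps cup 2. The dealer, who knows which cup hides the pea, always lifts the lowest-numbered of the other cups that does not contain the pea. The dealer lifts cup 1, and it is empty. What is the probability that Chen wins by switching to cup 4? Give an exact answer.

Apply Bayes' rule, conditioning on where the pea actually is.
If it is under cup 1 (prior 1/4): the dealer opened cup 1, so this case is ruled out; weight (1/4)·0 = 0.
If it is under any of cups 2, 3, and 4 (prior 1/4 each): cup 1 is the lowest-numbered option available, probability 1; weight (1/4)·1 = 1/4 each.
The weights sum to 3/4.
So P(the pea under cup 4 | the dealer opened cup 1) = (1/4) / (3/4) = 1/3.

1/3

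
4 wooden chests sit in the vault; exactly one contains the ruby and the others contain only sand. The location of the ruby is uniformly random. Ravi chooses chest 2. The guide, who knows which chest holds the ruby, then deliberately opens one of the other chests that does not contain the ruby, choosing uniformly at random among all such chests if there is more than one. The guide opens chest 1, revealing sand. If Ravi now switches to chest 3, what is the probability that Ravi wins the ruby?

Condition on the true location of the ruby.
If it is in chest 1 (prior 1/4): the guide opened chest 1, so this case is ruled out; weight (1/4)·0 = 0.
If it is in chest 2 (prior 1/4): the guide has 3 equally likely choices, so probability 1/3; weight (1/4)·(1/3) = 1/12.
If it is in either of chests 3 and 4 (prior 1/4 each): the guide has 2 equally likely choices, so probability 1/2; weight (1/4)·(1/2) = 1/8 each.
The weights sum to 1/3.
So P(the ruby in chest 3 | the guide opened chest 1) = (1/8) / (1/3) = 3/8.

3/8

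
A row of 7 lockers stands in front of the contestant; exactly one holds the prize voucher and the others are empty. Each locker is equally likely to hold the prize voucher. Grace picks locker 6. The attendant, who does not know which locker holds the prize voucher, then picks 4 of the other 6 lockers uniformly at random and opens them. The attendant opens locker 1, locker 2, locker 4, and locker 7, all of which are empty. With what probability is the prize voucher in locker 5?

Apply Bayes' rule, conditioning on where the prize voucher actually is.
If it is in any of lockers 1, 2, 4, and 7 (prior 1/7 each): that locker was opened and seen not to hold the prize — ruled out; weight (1/7)·0 = 0 each.
If it is in any of lockers 3, 5, and 6 (prior 1/7 each): the attendant picks exactly this set with probability 1/15 regardless, and none is the prize; weight (1/7)·(1/15) = 1/105 each.
The weights sum to 1/35.
So P(the prize voucher in locker 5 | the attendant opened locker 1, locker 2, locker 4, and locker 7) = (1/105) / (1/35) = 1/3.

1/3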